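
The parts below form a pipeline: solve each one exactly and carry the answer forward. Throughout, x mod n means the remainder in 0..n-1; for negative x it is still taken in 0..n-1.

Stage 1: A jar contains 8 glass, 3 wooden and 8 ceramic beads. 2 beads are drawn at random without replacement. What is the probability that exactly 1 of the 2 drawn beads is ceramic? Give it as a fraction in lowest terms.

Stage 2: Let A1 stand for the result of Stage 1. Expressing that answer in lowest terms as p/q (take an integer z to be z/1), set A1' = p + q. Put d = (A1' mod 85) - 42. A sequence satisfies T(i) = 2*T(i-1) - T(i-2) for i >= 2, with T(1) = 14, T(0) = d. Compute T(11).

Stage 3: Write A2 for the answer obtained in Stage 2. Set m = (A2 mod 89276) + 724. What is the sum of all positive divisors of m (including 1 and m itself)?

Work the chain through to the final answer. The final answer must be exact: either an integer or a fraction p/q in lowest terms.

Stage 1: total draws C(19,2) = 171; favorable C(8,1)*C(11,1) = 88; P = 88/171; answer 88/171
Stage 2: A1 = 88/171; threaded value p + q = 259; d = -38; T(2) = 2*(14) - 1*(-38) = 66; iterating: T(2)=66, T(3)=118, T(4)=170, T(5)=222, T(6)=274, T(7)=326, T(8)=378, T(9)=430, T(10)=482, T(11)=534; answer 534
Stage 3: A2 = 534; m = 1258; 1258 = 2 * 17 * 37; sigma = (1 + 2) * (1 + 17) * (1 + 37) = 3 * 18 * 38 = 2052; answer 2052

2052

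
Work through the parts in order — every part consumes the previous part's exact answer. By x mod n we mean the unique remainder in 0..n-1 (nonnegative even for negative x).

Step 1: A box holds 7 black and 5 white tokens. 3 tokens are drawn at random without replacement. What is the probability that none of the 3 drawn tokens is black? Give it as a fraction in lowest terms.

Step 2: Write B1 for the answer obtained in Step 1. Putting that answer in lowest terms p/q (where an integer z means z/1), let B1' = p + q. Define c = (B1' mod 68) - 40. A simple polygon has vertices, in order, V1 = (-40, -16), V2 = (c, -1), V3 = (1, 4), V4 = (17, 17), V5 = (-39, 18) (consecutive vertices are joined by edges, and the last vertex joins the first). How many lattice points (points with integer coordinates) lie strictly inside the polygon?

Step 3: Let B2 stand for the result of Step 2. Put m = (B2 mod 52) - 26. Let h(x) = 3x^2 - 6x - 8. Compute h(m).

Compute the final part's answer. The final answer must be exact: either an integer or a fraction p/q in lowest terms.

Step 1: total draws C(12,3) = 220; favorable C(5,3) = 10; P = 1/22; answer 1/22
Step 2: B1 = 1/22; threaded value p + q = 23; c = -17; cross terms: (-40*-1 - -17*-16)=-232, (-17*4 - 1*-1)=-67, (1*17 - 17*4)=-51, (17*18 - -39*17)=969, (-39*-16 - -40*18)=1344; twice the area = |1963| = 1963; area = 1963/2; boundary points = 1 + 1 + 1 + 1 + 1 = 5; strictly interior points = area - boundary/2 + 1 = 980; answer 980
Step 3: B2 = 980; m = 18; 3*(18)^2 - 6*(18)^1 - 8 = (972) + (-108) + (-8) = 856; answer 856

856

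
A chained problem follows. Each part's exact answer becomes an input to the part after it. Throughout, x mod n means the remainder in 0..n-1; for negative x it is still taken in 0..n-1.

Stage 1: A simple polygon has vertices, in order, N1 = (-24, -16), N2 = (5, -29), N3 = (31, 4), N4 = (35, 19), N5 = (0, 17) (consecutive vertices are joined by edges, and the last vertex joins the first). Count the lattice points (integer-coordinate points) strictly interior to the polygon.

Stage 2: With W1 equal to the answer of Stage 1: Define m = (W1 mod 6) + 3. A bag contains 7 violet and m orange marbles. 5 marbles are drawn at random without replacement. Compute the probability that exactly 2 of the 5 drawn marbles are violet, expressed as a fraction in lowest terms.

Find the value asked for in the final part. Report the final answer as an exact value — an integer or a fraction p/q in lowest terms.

56/143

Stage 1: cross terms: (-24*-29 - 5*-16)=776, (5*4 - 31*-29)=919, (31*19 - 35*4)=449, (35*17 - 0*19)=595, (0*-16 - -24*17)=408; twice the area = |3147| = 3147; area = 3147/2; boundary points = 1 + 1 + 1 + 1 + 3 = 7; strictly interior points = area - boundary/2 + 1 = 1571; answer 1571
Stage 2: W1 = 1571; m = 8; total draws C(15,5) = 3003; favorable C(7,2)*C(8,3) = 1176; P = 56/143; answer 56/143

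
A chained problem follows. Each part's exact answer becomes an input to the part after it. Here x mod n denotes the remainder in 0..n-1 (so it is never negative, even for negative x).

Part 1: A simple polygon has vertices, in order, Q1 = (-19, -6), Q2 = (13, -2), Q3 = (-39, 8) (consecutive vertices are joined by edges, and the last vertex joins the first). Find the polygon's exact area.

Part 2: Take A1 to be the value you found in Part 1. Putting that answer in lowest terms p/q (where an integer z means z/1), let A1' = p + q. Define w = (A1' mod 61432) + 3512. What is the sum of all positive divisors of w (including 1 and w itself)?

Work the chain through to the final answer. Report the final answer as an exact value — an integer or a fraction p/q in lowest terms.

Part 1: cross terms: (-19*-2 - 13*-6)=116, (13*8 - -39*-2)=26, (-39*-6 - -19*8)=386; twice the area = |528| = 528; area = 264; answer 264
Part 2: A1 = 264; threaded value p + q = 265; w = 3777; 3777 = 3 * 1259; sigma = (1 + 3) * (1 + 1259) = 4 * 1260 = 5040; answer 5040

5040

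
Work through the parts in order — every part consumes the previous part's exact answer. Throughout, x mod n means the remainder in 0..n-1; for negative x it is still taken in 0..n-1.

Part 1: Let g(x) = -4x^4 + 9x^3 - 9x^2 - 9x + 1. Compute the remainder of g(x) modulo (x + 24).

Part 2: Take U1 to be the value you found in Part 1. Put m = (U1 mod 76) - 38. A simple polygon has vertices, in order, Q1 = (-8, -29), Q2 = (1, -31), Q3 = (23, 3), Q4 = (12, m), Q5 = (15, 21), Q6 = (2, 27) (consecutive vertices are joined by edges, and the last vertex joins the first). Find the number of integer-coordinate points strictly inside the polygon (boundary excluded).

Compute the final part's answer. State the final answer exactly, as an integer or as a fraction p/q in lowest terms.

921

Part 1: remainder = value at the root: -4*(-24)^4 + 9*(-24)^3 - 9*(-24)^2 - 9*(-24)^1 + 1 = (-1327104) + (-124416) + (-5184) + (216) + (1) = -1456487; answer -1456487
Part 2: U1 = -1456487; m = 15; cross terms: (-8*-31 - 1*-29)=277, (1*3 - 23*-31)=716, (23*15 - 12*3)=309, (12*21 - 15*15)=27, (15*27 - 2*21)=363, (2*-29 - -8*27)=158; twice the area = |1850| = 1850; area = 925; boundary points = 1 + 2 + 1 + 3 + 1 + 2 = 10; strictly interior points = area - boundary/2 + 1 = 921; answer 921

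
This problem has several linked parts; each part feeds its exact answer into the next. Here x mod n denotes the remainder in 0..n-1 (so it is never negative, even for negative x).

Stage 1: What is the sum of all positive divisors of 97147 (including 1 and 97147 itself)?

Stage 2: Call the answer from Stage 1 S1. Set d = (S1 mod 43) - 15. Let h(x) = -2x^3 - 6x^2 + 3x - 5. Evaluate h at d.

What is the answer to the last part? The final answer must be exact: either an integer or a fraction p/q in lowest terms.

-3360

Stage 1: 97147 = 19 * 5113; sigma = (1 + 19) * (1 + 5113) = 20 * 5114 = 102280; answer 102280
Stage 2: S1 = 102280; d = 11; -2*(11)^3 - 6*(11)^2 + 3*(11)^1 - 5 = (-2662) + (-726) + (33) + (-5) = -3360; answer -3360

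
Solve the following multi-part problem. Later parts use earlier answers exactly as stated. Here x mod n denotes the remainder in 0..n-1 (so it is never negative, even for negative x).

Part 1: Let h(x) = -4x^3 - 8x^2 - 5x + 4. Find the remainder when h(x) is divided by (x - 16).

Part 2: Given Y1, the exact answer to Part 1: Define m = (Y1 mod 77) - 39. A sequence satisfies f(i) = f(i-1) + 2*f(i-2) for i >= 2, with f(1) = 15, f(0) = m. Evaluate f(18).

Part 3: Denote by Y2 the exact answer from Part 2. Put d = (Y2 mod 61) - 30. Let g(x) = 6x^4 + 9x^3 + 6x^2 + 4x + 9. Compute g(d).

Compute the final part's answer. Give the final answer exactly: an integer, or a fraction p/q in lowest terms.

3015774

Part 1: remainder = value at the root: -4*(16)^3 - 8*(16)^2 - 5*(16)^1 + 4 = (-16384) + (-2048) + (-80) + (4) = -18508; answer -18508
Part 2: Y1 = -18508; m = 10; f(2) = 1*(15) + 2*(10) = 35; iterating: f(2)=35, f(3)=65, f(4)=135, f(5)=265, f(6)=535, f(7)=1065, f(8)=2135, f(9)=4265, f(10)=8535, f(11)=17065, f(12)=34135, f(13)=68265, f(14)=136535, f(15)=273065, f(16)=546135, f(17)=1092265, f(18)=2184535; answer 2184535
Part 3: Y2 = 2184535; d = -27; 6*(-27)^4 + 9*(-27)^3 + 6*(-27)^2 + 4*(-27)^1 + 9 = (3188646) + (-177147) + (4374) + (-108) + (9) = 3015774; answer 3015774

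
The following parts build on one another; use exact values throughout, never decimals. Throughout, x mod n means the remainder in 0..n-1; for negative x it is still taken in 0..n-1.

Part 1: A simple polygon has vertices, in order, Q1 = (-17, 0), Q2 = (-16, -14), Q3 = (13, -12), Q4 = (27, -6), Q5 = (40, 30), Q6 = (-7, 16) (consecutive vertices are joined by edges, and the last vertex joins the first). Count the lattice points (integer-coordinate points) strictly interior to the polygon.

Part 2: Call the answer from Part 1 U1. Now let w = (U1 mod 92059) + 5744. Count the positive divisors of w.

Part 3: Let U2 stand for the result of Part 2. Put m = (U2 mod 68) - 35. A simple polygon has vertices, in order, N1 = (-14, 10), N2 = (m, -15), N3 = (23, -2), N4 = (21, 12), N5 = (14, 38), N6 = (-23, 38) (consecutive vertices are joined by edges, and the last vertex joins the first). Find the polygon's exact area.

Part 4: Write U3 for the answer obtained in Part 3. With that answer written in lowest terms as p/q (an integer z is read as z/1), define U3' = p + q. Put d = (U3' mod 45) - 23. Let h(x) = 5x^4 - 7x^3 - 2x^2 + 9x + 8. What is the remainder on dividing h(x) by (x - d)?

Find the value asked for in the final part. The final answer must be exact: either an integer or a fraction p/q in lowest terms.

Part 1: cross terms: (-17*-14 - -16*0)=238, (-16*-12 - 13*-14)=374, (13*-6 - 27*-12)=246, (27*30 - 40*-6)=1050, (40*16 - -7*30)=850, (-7*0 - -17*16)=272; twice the area = |3030| = 3030; area = 1515; boundary points = 1 + 1 + 2 + 1 + 1 + 2 = 8; strictly interior points = area - boundary/2 + 1 = 1512; answer 1512
Part 2: U1 = 1512; w = 7256; 7256 = 2^3 * 907; number of divisors = (3+1) * (1+1) = 8; answer 8
Part 3: U2 = 8; m = -27; cross terms: (-14*-15 - -27*10)=480, (-27*-2 - 23*-15)=399, (23*12 - 21*-2)=318, (21*38 - 14*12)=630, (14*38 - -23*38)=1406, (-23*10 - -14*38)=302; twice the area = |3535| = 3535; area = 3535/2; answer 3535/2
Part 4: U3 = 3535/2; threaded value p + q = 3537; d = 4; remainder = value at the root: 5*(4)^4 - 7*(4)^3 - 2*(4)^2 + 9*(4)^1 + 8 = (1280) + (-448) + (-32) + (36) + (8) = 844; answer 844

844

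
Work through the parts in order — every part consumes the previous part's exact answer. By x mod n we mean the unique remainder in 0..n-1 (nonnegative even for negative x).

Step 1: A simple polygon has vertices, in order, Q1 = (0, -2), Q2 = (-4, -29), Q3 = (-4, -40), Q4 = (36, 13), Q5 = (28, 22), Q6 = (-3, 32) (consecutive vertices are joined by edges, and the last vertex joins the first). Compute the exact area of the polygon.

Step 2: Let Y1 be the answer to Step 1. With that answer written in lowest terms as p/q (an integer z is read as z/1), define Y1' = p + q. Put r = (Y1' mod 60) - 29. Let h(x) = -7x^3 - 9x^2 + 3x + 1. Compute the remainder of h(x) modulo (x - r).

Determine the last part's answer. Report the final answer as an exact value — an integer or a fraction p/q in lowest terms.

-85

Step 1: cross terms: (0*-29 - -4*-2)=-8, (-4*-40 - -4*-29)=44, (-4*13 - 36*-40)=1388, (36*22 - 28*13)=428, (28*32 - -3*22)=962, (-3*-2 - 0*32)=6; twice the area = |2820| = 2820; area = 1410; answer 1410
Step 2: Y1 = 1410; threaded value p + q = 1411; r = 2; remainder = value at the root: -7*(2)^3 - 9*(2)^2 + 3*(2)^1 + 1 = (-56) + (-36) + (6) + (1) = -85; answer -85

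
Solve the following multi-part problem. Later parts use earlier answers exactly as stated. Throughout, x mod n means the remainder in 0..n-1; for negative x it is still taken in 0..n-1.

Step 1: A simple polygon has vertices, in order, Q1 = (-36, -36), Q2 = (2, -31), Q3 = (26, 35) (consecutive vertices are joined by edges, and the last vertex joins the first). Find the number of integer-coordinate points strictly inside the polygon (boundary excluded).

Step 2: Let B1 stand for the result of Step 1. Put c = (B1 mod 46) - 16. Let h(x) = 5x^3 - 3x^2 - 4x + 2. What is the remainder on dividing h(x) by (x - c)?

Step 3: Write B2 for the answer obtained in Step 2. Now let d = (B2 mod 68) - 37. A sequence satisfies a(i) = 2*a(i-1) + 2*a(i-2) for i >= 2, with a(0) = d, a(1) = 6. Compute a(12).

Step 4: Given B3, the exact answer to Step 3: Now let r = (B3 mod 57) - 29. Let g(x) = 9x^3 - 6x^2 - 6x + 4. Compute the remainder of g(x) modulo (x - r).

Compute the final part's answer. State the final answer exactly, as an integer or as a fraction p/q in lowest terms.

Step 1: cross terms: (-36*-31 - 2*-36)=1188, (2*35 - 26*-31)=876, (26*-36 - -36*35)=324; twice the area = |2388| = 2388; area = 1194; boundary points = 1 + 6 + 1 = 8; strictly interior points = area - boundary/2 + 1 = 1191; answer 1191
Step 2: B1 = 1191; c = 25; remainder = value at the root: 5*(25)^3 - 3*(25)^2 - 4*(25)^1 + 2 = (78125) + (-1875) + (-100) + (2) = 76152; answer 76152
Step 3: B2 = 76152; d = 23; a(2) = 2*(6) + 2*(23) = 58; iterating: a(2)=58, a(3)=128, a(4)=372, a(5)=1000, a(6)=2744, a(7)=7488, a(8)=20464, a(9)=55904, a(10)=152736, a(11)=417280, a(12)=1140032; answer 1140032
Step 4: B3 = 1140032; r = 3; remainder = value at the root: 9*(3)^3 - 6*(3)^2 - 6*(3)^1 + 4 = (243) + (-54) + (-18) + (4) = 175; answer 175

175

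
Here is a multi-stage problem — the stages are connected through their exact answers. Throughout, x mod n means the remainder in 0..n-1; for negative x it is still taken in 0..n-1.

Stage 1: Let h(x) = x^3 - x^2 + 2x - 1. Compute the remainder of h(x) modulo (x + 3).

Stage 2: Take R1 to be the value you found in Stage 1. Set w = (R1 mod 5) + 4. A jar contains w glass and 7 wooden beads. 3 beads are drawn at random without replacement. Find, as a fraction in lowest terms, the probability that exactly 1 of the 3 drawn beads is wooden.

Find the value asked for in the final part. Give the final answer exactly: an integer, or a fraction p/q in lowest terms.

Stage 1: remainder = value at the root: 1*(-3)^3 - 1*(-3)^2 + 2*(-3)^1 - 1 = (-27) + (-9) + (-6) + (-1) = -43; answer -43
Stage 2: R1 = -43; w = 6; total draws C(13,3) = 286; favorable C(7,1)*C(6,2) = 105; P = 105/286; answer 105/286

105/286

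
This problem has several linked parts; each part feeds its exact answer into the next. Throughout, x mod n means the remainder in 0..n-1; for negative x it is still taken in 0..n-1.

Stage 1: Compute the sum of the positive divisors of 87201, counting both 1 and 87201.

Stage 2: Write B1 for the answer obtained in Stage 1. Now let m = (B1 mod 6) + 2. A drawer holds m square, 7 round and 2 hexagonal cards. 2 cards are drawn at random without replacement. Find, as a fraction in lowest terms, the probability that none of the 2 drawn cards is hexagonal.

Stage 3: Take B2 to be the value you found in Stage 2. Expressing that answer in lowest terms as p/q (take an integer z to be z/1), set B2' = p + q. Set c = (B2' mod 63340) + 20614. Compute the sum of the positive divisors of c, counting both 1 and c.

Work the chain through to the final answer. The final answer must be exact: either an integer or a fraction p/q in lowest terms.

25704

Stage 1: 87201 = 3^2 * 9689; sigma = (1 + 3 + 9) * (1 + 9689) = 13 * 9690 = 125970; answer 125970
Stage 2: B1 = 125970; m = 2; total draws C(11,2) = 55; favorable C(9,2) = 36; P = 36/55; answer 36/55
Stage 3: B2 = 36/55; threaded value p + q = 91; c = 20705; 20705 = 5 * 41 * 101; sigma = (1 + 5) * (1 + 41) * (1 + 101) = 6 * 42 * 102 = 25704; answer 25704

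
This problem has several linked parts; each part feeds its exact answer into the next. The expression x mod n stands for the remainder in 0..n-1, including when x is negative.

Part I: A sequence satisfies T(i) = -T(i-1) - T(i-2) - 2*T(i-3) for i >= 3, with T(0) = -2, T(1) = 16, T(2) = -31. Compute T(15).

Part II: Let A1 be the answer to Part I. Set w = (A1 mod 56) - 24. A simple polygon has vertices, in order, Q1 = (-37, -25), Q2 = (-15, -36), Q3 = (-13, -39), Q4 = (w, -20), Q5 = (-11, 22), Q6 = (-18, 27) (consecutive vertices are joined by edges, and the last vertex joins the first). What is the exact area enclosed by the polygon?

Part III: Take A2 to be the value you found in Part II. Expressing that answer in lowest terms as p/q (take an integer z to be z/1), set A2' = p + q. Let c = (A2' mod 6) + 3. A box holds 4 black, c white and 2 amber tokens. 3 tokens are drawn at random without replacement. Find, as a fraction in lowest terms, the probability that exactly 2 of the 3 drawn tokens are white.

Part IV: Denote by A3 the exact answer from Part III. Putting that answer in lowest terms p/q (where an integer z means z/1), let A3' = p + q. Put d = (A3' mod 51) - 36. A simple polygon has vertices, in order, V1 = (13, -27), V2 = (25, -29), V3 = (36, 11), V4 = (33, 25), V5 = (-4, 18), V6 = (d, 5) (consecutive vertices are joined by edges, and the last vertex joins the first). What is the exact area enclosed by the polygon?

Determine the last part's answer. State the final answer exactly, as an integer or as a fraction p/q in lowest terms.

1764

Part I: T(3) = -1*(-31) - 1*(16) - 2*(-2) = 19; iterating: T(3)=19, T(4)=-20, T(5)=63, T(6)=-81, T(7)=58, T(8)=-103, T(9)=207, T(10)=-220, T(11)=219, T(12)=-413, T(13)=634, T(14)=-659, T(15)=851; answer 851
Part II: A1 = 851; w = -13; cross terms: (-37*-36 - -15*-25)=957, (-15*-39 - -13*-36)=117, (-13*-20 - -13*-39)=-247, (-13*22 - -11*-20)=-506, (-11*27 - -18*22)=99, (-18*-25 - -37*27)=1449; twice the area = |1869| = 1869; area = 1869/2; answer 1869/2
Part III: A2 = 1869/2; threaded value p + q = 1871; c = 8; total draws C(14,3) = 364; favorable C(8,2)*C(6,1) = 168; P = 6/13; answer 6/13
Part IV: A3 = 6/13; threaded value p + q = 19; d = -17; cross terms: (13*-29 - 25*-27)=298, (25*11 - 36*-29)=1319, (36*25 - 33*11)=537, (33*18 - -4*25)=694, (-4*5 - -17*18)=286, (-17*-27 - 13*5)=394; twice the area = |3528| = 3528; area = 1764; answer 1764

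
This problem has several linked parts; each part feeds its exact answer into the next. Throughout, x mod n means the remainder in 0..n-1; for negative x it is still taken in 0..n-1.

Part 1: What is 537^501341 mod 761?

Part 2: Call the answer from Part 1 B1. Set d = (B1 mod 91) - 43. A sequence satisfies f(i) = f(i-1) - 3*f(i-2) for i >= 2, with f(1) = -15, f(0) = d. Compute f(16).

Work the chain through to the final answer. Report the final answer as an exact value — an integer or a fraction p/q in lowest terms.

Part 1: squarings mod 761: 537^1=537, 537^2=711, 537^4=217, 537^8=668, 537^16=278, 537^32=423, 537^64=94, 537^128=465, 537^256=101, 537^512=308, 537^1024=500, 537^2048=392, 537^4096=703, 537^8192=320, 537^16384=426, 537^32768=358, 537^65536=316, 537^131072=165, 537^262144=590; 537^501341 = 537^1 * 537^4 * 537^8 * 537^16 * 537^64 * 537^512 * 537^1024 * 537^8192 * 537^32768 * 537^65536 * 537^131072 * 537^262144 = 402 (mod 761); answer 402
Part 2: B1 = 402; d = -5; f(2) = 1*(-15) - 3*(-5) = 0; iterating: f(2)=0, f(3)=45, f(4)=45, f(5)=-90, f(6)=-225, f(7)=45, f(8)=720, f(9)=585, f(10)=-1575, f(11)=-3330, f(12)=1395, f(13)=11385, f(14)=7200, f(15)=-26955, f(16)=-48555; answer -48555

-48555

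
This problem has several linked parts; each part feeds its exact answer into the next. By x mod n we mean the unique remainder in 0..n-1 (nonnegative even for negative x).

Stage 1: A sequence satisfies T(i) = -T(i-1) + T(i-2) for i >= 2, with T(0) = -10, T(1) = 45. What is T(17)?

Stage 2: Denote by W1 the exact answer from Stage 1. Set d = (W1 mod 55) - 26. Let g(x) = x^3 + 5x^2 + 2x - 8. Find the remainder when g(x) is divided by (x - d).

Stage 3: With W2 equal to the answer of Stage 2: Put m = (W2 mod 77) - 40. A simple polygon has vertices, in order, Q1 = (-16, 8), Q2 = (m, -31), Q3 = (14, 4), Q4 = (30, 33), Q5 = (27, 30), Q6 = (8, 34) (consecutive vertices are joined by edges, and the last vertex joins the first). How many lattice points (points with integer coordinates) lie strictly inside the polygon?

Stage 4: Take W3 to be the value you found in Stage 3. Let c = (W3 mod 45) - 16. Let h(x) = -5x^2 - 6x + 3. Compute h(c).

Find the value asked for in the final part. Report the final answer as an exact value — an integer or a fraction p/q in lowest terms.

Stage 1: T(2) = -1*(45) + 1*(-10) = -55; iterating: T(2)=-55, T(3)=100, T(4)=-155, T(5)=255, T(6)=-410, T(7)=665, T(8)=-1075, T(9)=1740, T(10)=-2815, T(11)=4555, T(12)=-7370, T(13)=11925, T(14)=-19295, T(15)=31220, T(16)=-50515, T(17)=81735; answer 81735
Stage 2: W1 = 81735; d = -21; remainder = value at the root: 1*(-21)^3 + 5*(-21)^2 + 2*(-21)^1 - 8 = (-9261) + (2205) + (-42) + (-8) = -7106; answer -7106
Stage 3: W2 = -7106; m = 15; cross terms: (-16*-31 - 15*8)=376, (15*4 - 14*-31)=494, (14*33 - 30*4)=342, (30*30 - 27*33)=9, (27*34 - 8*30)=678, (8*8 - -16*34)=608; twice the area = |2507| = 2507; area = 2507/2; boundary points = 1 + 1 + 1 + 3 + 1 + 2 = 9; strictly interior points = area - boundary/2 + 1 = 1250; answer 1250
Stage 4: W3 = 1250; c = 19; -5*(19)^2 - 6*(19)^1 + 3 = (-1805) + (-114) + (3) = -1916; answer -1916

-1916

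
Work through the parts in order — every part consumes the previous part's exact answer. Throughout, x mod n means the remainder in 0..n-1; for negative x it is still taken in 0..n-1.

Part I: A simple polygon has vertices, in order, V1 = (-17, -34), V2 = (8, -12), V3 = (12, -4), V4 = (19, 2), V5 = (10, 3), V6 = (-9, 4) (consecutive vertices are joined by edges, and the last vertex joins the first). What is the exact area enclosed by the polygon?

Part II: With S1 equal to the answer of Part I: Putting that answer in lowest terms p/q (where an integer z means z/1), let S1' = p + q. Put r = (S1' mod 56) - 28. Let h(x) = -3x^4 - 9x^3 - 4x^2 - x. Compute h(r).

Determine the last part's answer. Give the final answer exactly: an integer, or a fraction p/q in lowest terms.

Part I: cross terms: (-17*-12 - 8*-34)=476, (8*-4 - 12*-12)=112, (12*2 - 19*-4)=100, (19*3 - 10*2)=37, (10*4 - -9*3)=67, (-9*-34 - -17*4)=374; twice the area = |1166| = 1166; area = 583; answer 583
Part II: S1 = 583; threaded value p + q = 584; r = -4; -3*(-4)^4 - 9*(-4)^3 - 4*(-4)^2 - 1*(-4)^1 = (-768) + (576) + (-64) + (4) = -252; answer -252

-252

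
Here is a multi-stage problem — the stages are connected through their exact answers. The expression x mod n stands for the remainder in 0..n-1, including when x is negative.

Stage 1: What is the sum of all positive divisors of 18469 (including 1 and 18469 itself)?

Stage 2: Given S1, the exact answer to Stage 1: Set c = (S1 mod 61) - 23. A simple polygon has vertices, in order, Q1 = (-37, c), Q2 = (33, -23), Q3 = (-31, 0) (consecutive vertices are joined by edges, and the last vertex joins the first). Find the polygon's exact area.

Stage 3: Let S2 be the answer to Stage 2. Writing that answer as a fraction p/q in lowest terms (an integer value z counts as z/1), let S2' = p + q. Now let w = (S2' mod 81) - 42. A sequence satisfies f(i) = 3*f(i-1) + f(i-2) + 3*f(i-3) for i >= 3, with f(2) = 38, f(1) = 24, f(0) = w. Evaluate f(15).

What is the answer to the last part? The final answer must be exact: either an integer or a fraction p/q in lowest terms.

793485798

Stage 1: 18469 = 11 * 23 * 73; sigma = (1 + 11) * (1 + 23) * (1 + 73) = 12 * 24 * 74 = 21312; answer 21312
Stage 2: S1 = 21312; c = 0; cross terms: (-37*-23 - 33*0)=851, (33*0 - -31*-23)=-713, (-31*0 - -37*0)=0; twice the area = |138| = 138; area = 69; answer 69
Stage 3: S2 = 69; threaded value p + q = 70; w = 28; f(3) = 3*(38) + 1*(24) + 3*(28) = 222; iterating: f(3)=222, f(4)=776, f(5)=2664, f(6)=9434, f(7)=33294, f(8)=117308, f(9)=413520, f(10)=1457750, f(11)=5138694, f(12)=18114392, f(13)=63855120, f(14)=225095834, f(15)=793485798; answer 793485798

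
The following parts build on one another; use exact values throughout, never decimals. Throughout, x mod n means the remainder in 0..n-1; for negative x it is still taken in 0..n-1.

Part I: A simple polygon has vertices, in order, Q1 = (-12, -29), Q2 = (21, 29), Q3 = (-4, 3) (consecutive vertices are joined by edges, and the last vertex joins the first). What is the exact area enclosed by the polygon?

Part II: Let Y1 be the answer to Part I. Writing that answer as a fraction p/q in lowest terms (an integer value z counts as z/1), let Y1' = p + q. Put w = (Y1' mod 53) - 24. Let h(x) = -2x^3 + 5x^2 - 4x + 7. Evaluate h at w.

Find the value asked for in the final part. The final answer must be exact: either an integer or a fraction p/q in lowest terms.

-729

Part I: cross terms: (-12*29 - 21*-29)=261, (21*3 - -4*29)=179, (-4*-29 - -12*3)=152; twice the area = |592| = 592; area = 296; answer 296
Part II: Y1 = 296; threaded value p + q = 297; w = 8; -2*(8)^3 + 5*(8)^2 - 4*(8)^1 + 7 = (-1024) + (320) + (-32) + (7) = -729; answer -729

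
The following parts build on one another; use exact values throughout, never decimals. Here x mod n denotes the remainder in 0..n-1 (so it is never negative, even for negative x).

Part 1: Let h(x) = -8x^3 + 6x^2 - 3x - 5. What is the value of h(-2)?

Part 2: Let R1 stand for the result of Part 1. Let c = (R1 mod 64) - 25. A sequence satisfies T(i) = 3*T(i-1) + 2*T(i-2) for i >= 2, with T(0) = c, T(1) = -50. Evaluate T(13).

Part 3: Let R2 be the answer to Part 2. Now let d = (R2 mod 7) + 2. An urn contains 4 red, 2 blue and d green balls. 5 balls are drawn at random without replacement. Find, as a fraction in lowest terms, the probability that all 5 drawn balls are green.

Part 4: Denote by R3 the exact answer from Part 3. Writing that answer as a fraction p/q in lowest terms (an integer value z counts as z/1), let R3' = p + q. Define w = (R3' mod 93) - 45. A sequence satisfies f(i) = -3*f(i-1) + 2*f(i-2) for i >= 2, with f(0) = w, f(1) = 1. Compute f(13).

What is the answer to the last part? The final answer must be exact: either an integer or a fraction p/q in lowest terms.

-34792991

Part 1: -8*(-2)^3 + 6*(-2)^2 - 3*(-2)^1 - 5 = (64) + (24) + (6) + (-5) = 89; answer 89
Part 2: R1 = 89; c = 0; T(2) = 3*(-50) + 2*(0) = -150; iterating: T(2)=-150, T(3)=-550, T(4)=-1950, T(5)=-6950, T(6)=-24750, T(7)=-88150, T(8)=-313950, T(9)=-1118150, T(10)=-3982350, T(11)=-14183350, T(12)=-50514750, T(13)=-179910950; answer -179910950
Part 3: R2 = -179910950; d = 7; total draws C(13,5) = 1287; favorable C(7,5) = 21; P = 7/429; answer 7/429
Part 4: R3 = 7/429; threaded value p + q = 436; w = 19; f(2) = -3*(1) + 2*(19) = 35; iterating: f(2)=35, f(3)=-103, f(4)=379, f(5)=-1343, f(6)=4787, f(7)=-17047, f(8)=60715, f(9)=-216239, f(10)=770147, f(11)=-2742919, f(12)=9769051, f(13)=-34792991; answer -34792991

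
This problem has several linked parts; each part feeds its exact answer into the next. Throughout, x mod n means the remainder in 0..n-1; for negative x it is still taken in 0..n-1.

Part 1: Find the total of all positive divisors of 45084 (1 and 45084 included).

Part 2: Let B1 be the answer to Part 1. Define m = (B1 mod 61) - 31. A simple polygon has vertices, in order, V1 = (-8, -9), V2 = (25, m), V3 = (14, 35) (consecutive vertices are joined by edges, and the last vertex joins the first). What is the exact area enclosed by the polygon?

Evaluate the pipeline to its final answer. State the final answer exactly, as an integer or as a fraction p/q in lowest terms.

396

Part 1: 45084 = 2^2 * 3 * 13 * 17^2; sigma = (1 + 2 + 4) * (1 + 3) * (1 + 13) * (1 + 17 + 289) = 7 * 4 * 14 * 307 = 120344; answer 120344
Part 2: B1 = 120344; m = 21; cross terms: (-8*21 - 25*-9)=57, (25*35 - 14*21)=581, (14*-9 - -8*35)=154; twice the area = |792| = 792; area = 396; answer 396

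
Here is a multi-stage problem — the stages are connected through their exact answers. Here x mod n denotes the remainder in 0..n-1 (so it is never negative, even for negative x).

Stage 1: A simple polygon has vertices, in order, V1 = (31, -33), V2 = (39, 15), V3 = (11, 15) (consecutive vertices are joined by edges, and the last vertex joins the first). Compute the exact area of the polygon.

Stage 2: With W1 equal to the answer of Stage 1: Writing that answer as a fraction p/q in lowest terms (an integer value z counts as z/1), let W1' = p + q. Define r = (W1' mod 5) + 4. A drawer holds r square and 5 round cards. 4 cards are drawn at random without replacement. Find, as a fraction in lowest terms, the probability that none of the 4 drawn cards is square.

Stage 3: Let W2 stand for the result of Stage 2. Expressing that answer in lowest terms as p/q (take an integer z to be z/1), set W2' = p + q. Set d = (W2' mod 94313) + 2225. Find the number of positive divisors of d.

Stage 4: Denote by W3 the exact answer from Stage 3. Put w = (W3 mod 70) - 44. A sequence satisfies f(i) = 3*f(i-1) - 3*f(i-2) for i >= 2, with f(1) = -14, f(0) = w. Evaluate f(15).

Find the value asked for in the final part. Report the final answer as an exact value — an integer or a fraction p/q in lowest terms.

Stage 1: cross terms: (31*15 - 39*-33)=1752, (39*15 - 11*15)=420, (11*-33 - 31*15)=-828; twice the area = |1344| = 1344; area = 672; answer 672
Stage 2: W1 = 672; threaded value p + q = 673; r = 7; total draws C(12,4) = 495; favorable C(5,4) = 5; P = 1/99; answer 1/99
Stage 3: W2 = 1/99; threaded value p + q = 100; d = 2325; 2325 = 3 * 5^2 * 31; number of divisors = (1+1) * (2+1) * (1+1) = 12; answer 12
Stage 4: W3 = 12; w = -32; f(2) = 3*(-14) - 3*(-32) = 54; iterating: f(2)=54, f(3)=204, f(4)=450, f(5)=738, f(6)=864, f(7)=378, f(8)=-1458, f(9)=-5508, f(10)=-12150, f(11)=-19926, f(12)=-23328, f(13)=-10206, f(14)=39366, f(15)=148716; answer 148716

148716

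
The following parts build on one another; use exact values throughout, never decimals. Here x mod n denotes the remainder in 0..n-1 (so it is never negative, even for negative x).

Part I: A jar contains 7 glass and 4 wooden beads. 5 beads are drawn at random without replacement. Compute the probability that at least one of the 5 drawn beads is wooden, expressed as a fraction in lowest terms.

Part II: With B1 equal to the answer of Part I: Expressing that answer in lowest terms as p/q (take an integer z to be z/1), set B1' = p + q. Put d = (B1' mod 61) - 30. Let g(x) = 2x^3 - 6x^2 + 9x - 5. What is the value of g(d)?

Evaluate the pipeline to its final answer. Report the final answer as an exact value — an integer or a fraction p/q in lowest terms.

3492

Part I: total draws C(11,5) = 462; complement C(7,5) = 21; favorable 462 - 21 = 441; P = 21/22; answer 21/22
Part II: B1 = 21/22; threaded value p + q = 43; d = 13; 2*(13)^3 - 6*(13)^2 + 9*(13)^1 - 5 = (4394) + (-1014) + (117) + (-5) = 3492; answer 3492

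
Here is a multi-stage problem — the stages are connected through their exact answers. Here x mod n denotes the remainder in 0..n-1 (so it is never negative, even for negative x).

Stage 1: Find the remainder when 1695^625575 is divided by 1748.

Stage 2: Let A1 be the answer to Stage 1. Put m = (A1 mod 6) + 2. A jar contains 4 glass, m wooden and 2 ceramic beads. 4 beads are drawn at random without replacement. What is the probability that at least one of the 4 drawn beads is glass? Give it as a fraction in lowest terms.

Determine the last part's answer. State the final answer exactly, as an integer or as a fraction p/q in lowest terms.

Stage 1: squarings mod 1748: 1695^1=1695, 1695^2=1061, 1695^4=9, 1695^8=81, 1695^16=1317, 1695^32=473, 1695^64=1733, 1695^128=225, 1695^256=1681, 1695^512=993, 1695^1024=177, 1695^2048=1613, 1695^4096=745, 1695^8192=909, 1695^16384=1225, 1695^32768=841, 1695^65536=1089, 1695^131072=777, 1695^262144=669, 1695^524288=73; 1695^625575 = 1695^1 * 1695^2 * 1695^4 * 1695^32 * 1695^128 * 1695^256 * 1695^512 * 1695^2048 * 1695^32768 * 1695^65536 * 1695^524288 = 995 (mod 1748); answer 995
Stage 2: A1 = 995; m = 7; total draws C(13,4) = 715; complement C(9,4) = 126; favorable 715 - 126 = 589; P = 589/715; answer 589/715

589/715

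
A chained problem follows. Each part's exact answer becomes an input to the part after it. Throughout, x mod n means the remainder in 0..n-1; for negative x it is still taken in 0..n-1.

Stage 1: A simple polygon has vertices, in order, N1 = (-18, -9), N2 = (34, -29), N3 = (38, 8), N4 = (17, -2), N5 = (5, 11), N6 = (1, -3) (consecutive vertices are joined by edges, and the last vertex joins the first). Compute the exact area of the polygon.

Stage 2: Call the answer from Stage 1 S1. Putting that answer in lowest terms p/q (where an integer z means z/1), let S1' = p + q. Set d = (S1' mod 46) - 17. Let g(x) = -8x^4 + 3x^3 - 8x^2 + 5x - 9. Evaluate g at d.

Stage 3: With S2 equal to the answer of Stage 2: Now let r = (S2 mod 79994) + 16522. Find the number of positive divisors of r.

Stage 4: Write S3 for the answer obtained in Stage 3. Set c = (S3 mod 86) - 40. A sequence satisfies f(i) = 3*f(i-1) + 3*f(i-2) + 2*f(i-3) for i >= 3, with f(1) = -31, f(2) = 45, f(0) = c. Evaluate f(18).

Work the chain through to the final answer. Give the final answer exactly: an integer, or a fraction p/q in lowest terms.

-3125361528

Stage 1: cross terms: (-18*-29 - 34*-9)=828, (34*8 - 38*-29)=1374, (38*-2 - 17*8)=-212, (17*11 - 5*-2)=197, (5*-3 - 1*11)=-26, (1*-9 - -18*-3)=-63; twice the area = |2098| = 2098; area = 1049; answer 1049
Stage 2: S1 = 1049; threaded value p + q = 1050; d = 21; -8*(21)^4 + 3*(21)^3 - 8*(21)^2 + 5*(21)^1 - 9 = (-1555848) + (27783) + (-3528) + (105) + (-9) = -1531497; answer -1531497
Stage 3: S2 = -1531497; r = 84905; 84905 = 5 * 16981; number of divisors = (1+1) * (1+1) = 4; answer 4
Stage 4: S3 = 4; c = -36; f(3) = 3*(45) + 3*(-31) + 2*(-36) = -30; iterating: f(3)=-30, f(4)=-17, f(5)=-51, f(6)=-264, f(7)=-979, f(8)=-3831, f(9)=-14958, f(10)=-58325, f(11)=-227511, f(12)=-887424, f(13)=-3461455, f(14)=-13501659, f(15)=-52664190, f(16)=-205420457, f(17)=-801257259, f(18)=-3125361528; answer -3125361528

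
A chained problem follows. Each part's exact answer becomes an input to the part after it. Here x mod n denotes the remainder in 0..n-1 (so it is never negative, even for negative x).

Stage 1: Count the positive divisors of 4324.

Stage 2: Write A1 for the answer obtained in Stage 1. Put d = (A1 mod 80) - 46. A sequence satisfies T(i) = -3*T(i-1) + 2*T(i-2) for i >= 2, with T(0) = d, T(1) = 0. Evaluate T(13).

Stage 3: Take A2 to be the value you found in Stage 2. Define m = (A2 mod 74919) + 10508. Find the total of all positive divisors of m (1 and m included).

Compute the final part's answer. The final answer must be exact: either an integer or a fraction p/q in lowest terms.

148344

Stage 1: 4324 = 2^2 * 23 * 47; number of divisors = (2+1) * (1+1) * (1+1) = 12; answer 12
Stage 2: A1 = 12; d = -34; T(2) = -3*(0) + 2*(-34) = -68; iterating: T(2)=-68, T(3)=204, T(4)=-748, T(5)=2652, T(6)=-9452, T(7)=33660, T(8)=-119884, T(9)=426972, T(10)=-1520684, T(11)=5415996, T(12)=-19289356, T(13)=68700060; answer 68700060
Stage 3: A2 = 68700060; m = 84764; 84764 = 2^2 * 21191; sigma = (1 + 2 + 4) * (1 + 21191) = 7 * 21192 = 148344; answer 148344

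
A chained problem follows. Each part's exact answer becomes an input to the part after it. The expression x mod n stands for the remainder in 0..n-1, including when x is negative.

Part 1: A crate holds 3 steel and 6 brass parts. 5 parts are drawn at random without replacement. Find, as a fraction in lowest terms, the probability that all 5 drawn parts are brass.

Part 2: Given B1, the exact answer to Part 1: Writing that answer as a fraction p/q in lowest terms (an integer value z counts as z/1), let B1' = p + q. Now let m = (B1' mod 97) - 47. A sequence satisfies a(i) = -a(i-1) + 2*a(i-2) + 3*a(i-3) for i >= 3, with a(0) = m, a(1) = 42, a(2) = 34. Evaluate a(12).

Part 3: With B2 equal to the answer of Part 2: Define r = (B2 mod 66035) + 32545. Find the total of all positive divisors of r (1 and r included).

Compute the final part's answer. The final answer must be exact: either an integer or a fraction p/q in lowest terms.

Part 1: total draws C(9,5) = 126; favorable C(6,5) = 6; P = 1/21; answer 1/21
Part 2: B1 = 1/21; threaded value p + q = 22; m = -25; a(3) = -1*(34) + 2*(42) + 3*(-25) = -25; iterating: a(3)=-25, a(4)=219, a(5)=-167, a(6)=530, a(7)=-207, a(8)=766, a(9)=410, a(10)=501, a(11)=2617, a(12)=-385; answer -385
Part 3: B2 = -385; r = 98195; 98195 = 5 * 41 * 479; sigma = (1 + 5) * (1 + 41) * (1 + 479) = 6 * 42 * 480 = 120960; answer 120960

120960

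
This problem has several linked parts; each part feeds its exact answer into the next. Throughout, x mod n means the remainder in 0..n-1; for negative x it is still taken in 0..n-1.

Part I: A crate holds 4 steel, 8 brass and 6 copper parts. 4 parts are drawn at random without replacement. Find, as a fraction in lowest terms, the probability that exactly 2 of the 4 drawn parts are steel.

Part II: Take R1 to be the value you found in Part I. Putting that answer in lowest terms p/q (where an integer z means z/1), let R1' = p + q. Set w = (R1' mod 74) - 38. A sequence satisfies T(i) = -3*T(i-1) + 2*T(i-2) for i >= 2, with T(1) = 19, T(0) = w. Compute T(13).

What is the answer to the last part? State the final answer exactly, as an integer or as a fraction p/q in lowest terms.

Part I: total draws C(18,4) = 3060; favorable C(4,2)*C(14,2) = 546; P = 91/510; answer 91/510
Part II: R1 = 91/510; threaded value p + q = 601; w = -29; T(2) = -3*(19) + 2*(-29) = -115; iterating: T(2)=-115, T(3)=383, T(4)=-1379, T(5)=4903, T(6)=-17467, T(7)=62207, T(8)=-221555, T(9)=789079, T(10)=-2810347, T(11)=10009199, T(12)=-35648291, T(13)=126963271; answer 126963271

126963271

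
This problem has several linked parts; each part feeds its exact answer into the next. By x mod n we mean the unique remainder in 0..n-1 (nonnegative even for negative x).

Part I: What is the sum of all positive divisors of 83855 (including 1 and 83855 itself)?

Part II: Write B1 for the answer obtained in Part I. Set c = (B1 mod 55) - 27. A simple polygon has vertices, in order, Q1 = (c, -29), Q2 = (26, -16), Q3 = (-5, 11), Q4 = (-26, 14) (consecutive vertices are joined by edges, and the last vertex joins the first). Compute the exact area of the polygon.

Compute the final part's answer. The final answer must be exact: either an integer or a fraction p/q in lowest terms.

Part I: 83855 = 5 * 31 * 541; sigma = (1 + 5) * (1 + 31) * (1 + 541) = 6 * 32 * 542 = 104064; answer 104064
Part II: B1 = 104064; c = -23; cross terms: (-23*-16 - 26*-29)=1122, (26*11 - -5*-16)=206, (-5*14 - -26*11)=216, (-26*-29 - -23*14)=1076; twice the area = |2620| = 2620; area = 1310; answer 1310

1310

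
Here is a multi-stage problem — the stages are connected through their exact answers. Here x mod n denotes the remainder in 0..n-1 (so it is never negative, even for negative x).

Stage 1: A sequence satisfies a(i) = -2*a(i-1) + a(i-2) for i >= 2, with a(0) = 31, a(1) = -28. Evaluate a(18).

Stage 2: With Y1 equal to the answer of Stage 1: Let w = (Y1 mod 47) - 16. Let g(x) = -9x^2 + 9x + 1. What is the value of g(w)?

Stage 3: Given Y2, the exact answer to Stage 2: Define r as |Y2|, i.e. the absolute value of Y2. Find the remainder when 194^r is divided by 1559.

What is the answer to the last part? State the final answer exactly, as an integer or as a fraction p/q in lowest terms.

Stage 1: a(2) = -2*(-28) + 1*(31) = 87; iterating: a(2)=87, a(3)=-202, a(4)=491, a(5)=-1184, a(6)=2859, a(7)=-6902, a(8)=16663, a(9)=-40228, a(10)=97119, a(11)=-234466, a(12)=566051, a(13)=-1366568, a(14)=3299187, a(15)=-7964942, a(16)=19229071, a(17)=-46423084, a(18)=112075239; answer 112075239
Stage 2: Y1 = 112075239; w = 10; -9*(10)^2 + 9*(10)^1 + 1 = (-900) + (90) + (1) = -809; answer -809
Stage 3: Y2 = -809; r = 809; squarings mod 1559: 194^1=194, 194^2=220, 194^4=71, 194^8=364, 194^16=1540, 194^32=361, 194^64=924, 194^128=1003, 194^256=454, 194^512=328; 194^809 = 194^1 * 194^8 * 194^32 * 194^256 * 194^512 = 133 (mod 1559); answer 133

133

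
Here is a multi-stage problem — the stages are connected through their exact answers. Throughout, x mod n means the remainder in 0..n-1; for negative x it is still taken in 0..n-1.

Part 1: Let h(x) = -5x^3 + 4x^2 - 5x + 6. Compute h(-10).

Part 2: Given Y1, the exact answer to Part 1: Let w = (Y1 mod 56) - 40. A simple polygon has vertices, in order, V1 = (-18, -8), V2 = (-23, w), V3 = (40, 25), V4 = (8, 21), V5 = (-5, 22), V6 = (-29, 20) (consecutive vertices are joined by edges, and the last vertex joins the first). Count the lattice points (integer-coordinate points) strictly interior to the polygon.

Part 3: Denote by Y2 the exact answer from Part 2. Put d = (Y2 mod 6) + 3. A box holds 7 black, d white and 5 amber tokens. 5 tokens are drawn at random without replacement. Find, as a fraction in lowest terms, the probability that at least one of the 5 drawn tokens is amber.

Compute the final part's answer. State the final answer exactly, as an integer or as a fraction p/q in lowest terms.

Part 1: -5*(-10)^3 + 4*(-10)^2 - 5*(-10)^1 + 6 = (5000) + (400) + (50) + (6) = 5456; answer 5456
Part 2: Y1 = 5456; w = -16; cross terms: (-18*-16 - -23*-8)=104, (-23*25 - 40*-16)=65, (40*21 - 8*25)=640, (8*22 - -5*21)=281, (-5*20 - -29*22)=538, (-29*-8 - -18*20)=592; twice the area = |2220| = 2220; area = 1110; boundary points = 1 + 1 + 4 + 1 + 2 + 1 = 10; strictly interior points = area - boundary/2 + 1 = 1106; answer 1106
Part 3: Y2 = 1106; d = 5; total draws C(17,5) = 6188; complement C(12,5) = 792; favorable 6188 - 792 = 5396; P = 1349/1547; answer 1349/1547

1349/1547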